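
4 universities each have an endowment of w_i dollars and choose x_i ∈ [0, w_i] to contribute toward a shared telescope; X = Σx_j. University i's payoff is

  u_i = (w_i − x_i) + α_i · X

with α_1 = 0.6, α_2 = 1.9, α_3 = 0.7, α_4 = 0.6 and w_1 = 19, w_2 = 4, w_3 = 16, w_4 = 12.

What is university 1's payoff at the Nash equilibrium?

∂u_i/∂x_i = α_i − 1, so university i contributes w_i if α_i > 1, else 0.
α_i > 1 for i ∈ {2}; NE contributions (0, 4, 0, 0), X = 4.
u_1 = (19 − 0) + 0.6·4 = 21.4.

21.4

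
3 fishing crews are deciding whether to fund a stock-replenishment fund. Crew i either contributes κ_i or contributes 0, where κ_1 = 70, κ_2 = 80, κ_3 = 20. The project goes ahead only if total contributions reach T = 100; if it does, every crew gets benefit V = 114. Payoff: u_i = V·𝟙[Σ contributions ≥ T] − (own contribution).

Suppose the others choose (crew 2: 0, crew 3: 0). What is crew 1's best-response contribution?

0

Others' total = 0. Even contributing 70 gives 70 < 100: no benefit either way.
Best response: 0.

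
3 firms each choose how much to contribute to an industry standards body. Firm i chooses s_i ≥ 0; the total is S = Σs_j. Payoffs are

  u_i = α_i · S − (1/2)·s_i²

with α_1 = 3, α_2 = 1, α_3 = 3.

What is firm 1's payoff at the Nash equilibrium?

16.5

Firm i's FOC: ∂u_i/∂s_i = α_i − s_i = 0, so s_i* = α_i.
NE contributions = (3, 1, 3); S = 7.
u_1 = α_1·S − ½·(s_1)² = 3·7 − ½·3² = 16.5.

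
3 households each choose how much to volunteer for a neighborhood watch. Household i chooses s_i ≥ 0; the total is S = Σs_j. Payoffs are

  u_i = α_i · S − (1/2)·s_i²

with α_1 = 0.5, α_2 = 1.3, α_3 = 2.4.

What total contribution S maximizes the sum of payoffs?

Planner FOC: ∂(Σu_j)/∂s_i = (Σα_j) − s_i = 0, so s_i^SO = Σα_j = 4.2 for every i; S^SO = 12.6.

12.6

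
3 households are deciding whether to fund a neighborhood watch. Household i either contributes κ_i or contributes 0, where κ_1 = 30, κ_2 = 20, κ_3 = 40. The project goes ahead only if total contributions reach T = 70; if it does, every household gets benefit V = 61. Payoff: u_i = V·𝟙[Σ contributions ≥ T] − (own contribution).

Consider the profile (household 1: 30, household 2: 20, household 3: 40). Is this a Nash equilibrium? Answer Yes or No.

Total = 90 ≥ 70: provided.
Household 1 (pledges 30, payoff 31): dropping to 0 → total 60, payoff 0. No gain.
Household 2 (pledges 20, payoff 41): dropping to 0 → total 70, payoff 61. Profitable deviation.

No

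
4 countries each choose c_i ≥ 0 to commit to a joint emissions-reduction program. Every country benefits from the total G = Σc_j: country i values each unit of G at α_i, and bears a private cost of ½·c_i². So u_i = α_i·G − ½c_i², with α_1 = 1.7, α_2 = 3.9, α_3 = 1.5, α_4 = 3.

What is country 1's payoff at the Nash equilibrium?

15.725

Country i's FOC: ∂u_i/∂c_i = α_i − c_i = 0, so c_i* = α_i.
NE contributions = (1.7, 3.9, 1.5, 3); G = 10.1.
u_1 = α_1·G − ½·(c_1)² = 1.7·10.1 − ½·1.7² = 15.725.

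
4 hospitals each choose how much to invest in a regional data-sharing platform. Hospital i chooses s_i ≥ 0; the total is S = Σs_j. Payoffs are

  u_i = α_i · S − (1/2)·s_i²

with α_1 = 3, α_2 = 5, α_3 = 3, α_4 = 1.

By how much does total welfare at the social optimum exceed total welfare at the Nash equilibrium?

Hospital i's FOC: ∂u_i/∂s_i = α_i − s_i = 0, so s_i* = α_i.
NE contributions = (3, 5, 3, 1); S = 12.
W^NE = (Σα)·S − ½Σα_i² = 12² − ½·44 = 122.
Planner sets s_i = Σα_j = 12 for every i, so S^SO = 4·12 = 48.
W^SO = (Σα)·S^SO − ½·4·(Σα)² = (4/2)·12² = 288.
Deadweight loss = W^SO − W^NE = 166.

166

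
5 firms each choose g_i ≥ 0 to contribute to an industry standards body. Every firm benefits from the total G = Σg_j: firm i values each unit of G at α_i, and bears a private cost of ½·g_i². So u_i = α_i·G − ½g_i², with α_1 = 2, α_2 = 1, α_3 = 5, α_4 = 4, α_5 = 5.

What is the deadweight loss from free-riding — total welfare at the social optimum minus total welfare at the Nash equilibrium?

Firm i's FOC: ∂u_i/∂g_i = α_i − g_i = 0, so g_i* = α_i.
NE contributions = (2, 1, 5, 4, 5); G = 17.
W^NE = (Σα)·G − ½Σα_i² = 17² − ½·71 = 253.5.
Planner sets g_i = Σα_j = 17 for every i, so G^SO = 5·17 = 85.
W^SO = (Σα)·G^SO − ½·5·(Σα)² = (5/2)·17² = 722.5.
Deadweight loss = W^SO − W^NE = 469.

469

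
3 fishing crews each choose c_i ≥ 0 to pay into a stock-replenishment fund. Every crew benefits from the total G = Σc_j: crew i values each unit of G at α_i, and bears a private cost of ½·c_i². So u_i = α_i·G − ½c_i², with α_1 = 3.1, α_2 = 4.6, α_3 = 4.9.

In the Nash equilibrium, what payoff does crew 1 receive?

34.255

Crew i's FOC: ∂u_i/∂c_i = α_i − c_i = 0, so c_i* = α_i.
NE contributions = (3.1, 4.6, 4.9); G = 12.6.
u_1 = α_1·G − ½·(c_1)² = 3.1·12.6 − ½·3.1² = 34.255.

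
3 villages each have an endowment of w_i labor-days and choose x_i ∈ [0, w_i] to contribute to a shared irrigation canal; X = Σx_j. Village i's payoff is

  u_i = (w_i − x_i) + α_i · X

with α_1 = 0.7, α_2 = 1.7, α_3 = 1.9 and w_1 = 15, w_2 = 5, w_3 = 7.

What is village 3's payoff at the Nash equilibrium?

∂u_i/∂x_i = α_i − 1, so village i contributes w_i if α_i > 1, else 0.
α_i > 1 for i ∈ {2, 3}; NE contributions (0, 5, 7), X = 12.
u_3 = (7 − 7) + 1.9·12 = 22.8.

22.8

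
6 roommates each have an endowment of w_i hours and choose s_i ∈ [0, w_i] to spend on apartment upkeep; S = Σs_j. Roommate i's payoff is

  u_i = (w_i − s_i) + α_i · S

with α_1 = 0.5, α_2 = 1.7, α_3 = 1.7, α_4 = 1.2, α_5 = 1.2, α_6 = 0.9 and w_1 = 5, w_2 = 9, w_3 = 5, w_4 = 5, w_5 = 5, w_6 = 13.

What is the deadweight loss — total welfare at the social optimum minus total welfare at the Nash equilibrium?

111.6

∂u_i/∂s_i = α_i − 1, so roommate i contributes w_i if α_i > 1, else 0.
α_i > 1 for i ∈ {2, 3, 4, 5}; NE contributions (0, 9, 5, 5, 5, 0), S = 24.
W^NE = Σw_i − S^NE + (Σα_i)·S^NE = 42 + 6.2·24 = 190.8.
Planner: ∂(Σu_j)/∂s_i = Σα_j − 1 = 6.2 > 0, so everyone contributes w_i; S^SO = 42, W^SO = 42 + 6.2·42 = 302.4.
Deadweight loss = 111.6.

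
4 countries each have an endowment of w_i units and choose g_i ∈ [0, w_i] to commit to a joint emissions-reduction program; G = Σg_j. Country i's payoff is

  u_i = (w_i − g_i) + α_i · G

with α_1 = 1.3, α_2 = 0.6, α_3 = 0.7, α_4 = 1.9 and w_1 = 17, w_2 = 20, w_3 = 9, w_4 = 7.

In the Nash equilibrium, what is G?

24

∂u_i/∂g_i = α_i − 1, so country i contributes w_i if α_i > 1, else 0.
α_i > 1 for i ∈ {1, 4}; NE contributions (17, 0, 0, 7), G = 24.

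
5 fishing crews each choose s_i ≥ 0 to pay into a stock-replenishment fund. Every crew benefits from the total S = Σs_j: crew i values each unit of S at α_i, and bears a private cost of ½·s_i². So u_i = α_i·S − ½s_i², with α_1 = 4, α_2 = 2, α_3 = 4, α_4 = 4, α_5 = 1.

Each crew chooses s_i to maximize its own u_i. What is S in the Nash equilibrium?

Crew i's FOC: ∂u_i/∂s_i = α_i − s_i = 0, so s_i* = α_i.
NE contributions = (4, 2, 4, 4, 1); S = 15.

15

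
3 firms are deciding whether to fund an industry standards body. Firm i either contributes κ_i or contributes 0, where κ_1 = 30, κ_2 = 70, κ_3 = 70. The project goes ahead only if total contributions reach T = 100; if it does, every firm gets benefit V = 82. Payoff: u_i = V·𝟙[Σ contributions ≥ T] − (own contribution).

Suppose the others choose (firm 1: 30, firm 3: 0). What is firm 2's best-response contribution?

Others' total = 30. Contributing 70 brings total to 100 ≥ 100: gain V − κ_2 = 12.
Best response: 70.

70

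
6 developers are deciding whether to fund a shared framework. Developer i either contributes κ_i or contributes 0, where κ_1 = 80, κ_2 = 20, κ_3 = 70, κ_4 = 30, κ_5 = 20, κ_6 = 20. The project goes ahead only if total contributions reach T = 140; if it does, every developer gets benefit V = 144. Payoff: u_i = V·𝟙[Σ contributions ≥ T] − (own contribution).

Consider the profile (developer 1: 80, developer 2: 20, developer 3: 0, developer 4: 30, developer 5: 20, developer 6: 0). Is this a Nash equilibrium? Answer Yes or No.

Total = 150 ≥ 140: provided.
Developer 1 (pledges 80, payoff 64): dropping to 0 → total 70, payoff 0. No gain.
Developer 2 (pledges 20, payoff 124): dropping to 0 → total 130, payoff 0. No gain.
Developer 3 (pledges 0, payoff 144): pledging 70 → total 220, payoff 74. No gain.
Developer 4 (pledges 30, payoff 114): dropping to 0 → total 120, payoff 0. No gain.
Developer 5 (pledges 20, payoff 124): dropping to 0 → total 130, payoff 0. No gain.
Developer 6 (pledges 0, payoff 144): pledging 20 → total 170, payoff 124. No gain.

Yes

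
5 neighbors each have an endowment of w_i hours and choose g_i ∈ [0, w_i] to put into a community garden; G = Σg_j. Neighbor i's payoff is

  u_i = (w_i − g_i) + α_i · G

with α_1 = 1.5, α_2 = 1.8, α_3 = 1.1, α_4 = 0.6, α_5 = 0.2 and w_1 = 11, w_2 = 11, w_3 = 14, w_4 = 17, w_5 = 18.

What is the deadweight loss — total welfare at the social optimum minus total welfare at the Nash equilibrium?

∂u_i/∂g_i = α_i − 1, so neighbor i contributes w_i if α_i > 1, else 0.
α_i > 1 for i ∈ {1, 2, 3}; NE contributions (11, 11, 14, 0, 0), G = 36.
W^NE = Σw_i − G^NE + (Σα_i)·G^NE = 71 + 4.2·36 = 222.2.
Planner: ∂(Σu_j)/∂g_i = Σα_j − 1 = 4.2 > 0, so everyone contributes w_i; G^SO = 71, W^SO = 71 + 4.2·71 = 369.2.
Deadweight loss = 147.

147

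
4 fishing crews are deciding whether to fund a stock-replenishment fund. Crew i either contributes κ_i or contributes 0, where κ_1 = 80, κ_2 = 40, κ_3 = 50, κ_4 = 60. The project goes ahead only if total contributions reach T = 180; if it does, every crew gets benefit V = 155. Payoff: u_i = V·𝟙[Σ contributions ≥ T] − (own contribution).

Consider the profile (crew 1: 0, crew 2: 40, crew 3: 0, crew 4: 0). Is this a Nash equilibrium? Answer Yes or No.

No

Total = 40 < 180: not provided.
Crew 1 (pledges 0, payoff 0): pledging 80 → total 120, payoff -80. No gain.
Crew 2 (pledges 40, payoff -40): dropping to 0 → total 0, payoff 0. Profitable deviation.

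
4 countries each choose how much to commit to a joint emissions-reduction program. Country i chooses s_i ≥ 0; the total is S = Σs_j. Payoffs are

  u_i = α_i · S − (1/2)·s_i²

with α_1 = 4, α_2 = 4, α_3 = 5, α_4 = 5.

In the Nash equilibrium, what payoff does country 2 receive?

64

Country i's FOC: ∂u_i/∂s_i = α_i − s_i = 0, so s_i* = α_i.
NE contributions = (4, 4, 5, 5); S = 18.
u_2 = α_2·S − ½·(s_2)² = 4·18 − ½·4² = 64.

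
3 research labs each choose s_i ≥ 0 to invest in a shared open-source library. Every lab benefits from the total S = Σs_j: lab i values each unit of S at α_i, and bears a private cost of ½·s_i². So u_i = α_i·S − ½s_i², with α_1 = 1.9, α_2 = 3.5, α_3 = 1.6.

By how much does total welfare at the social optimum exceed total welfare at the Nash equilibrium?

Lab i's FOC: ∂u_i/∂s_i = α_i − s_i = 0, so s_i* = α_i.
NE contributions = (1.9, 3.5, 1.6); S = 7.
W^NE = (Σα)·S − ½Σα_i² = 7² − ½·18.42 = 39.79.
Planner sets s_i = Σα_j = 7 for every i, so S^SO = 3·7 = 21.
W^SO = (Σα)·S^SO − ½·3·(Σα)² = (3/2)·7² = 73.5.
Deadweight loss = W^SO − W^NE = 33.71.

33.71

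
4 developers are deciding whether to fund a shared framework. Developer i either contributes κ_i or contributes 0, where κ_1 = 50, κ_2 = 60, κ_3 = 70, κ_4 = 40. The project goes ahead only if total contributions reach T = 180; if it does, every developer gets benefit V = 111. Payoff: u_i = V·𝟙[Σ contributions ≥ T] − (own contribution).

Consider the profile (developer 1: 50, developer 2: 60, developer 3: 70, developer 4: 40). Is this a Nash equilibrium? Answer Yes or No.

Total = 220 ≥ 180: provided.
Developer 1 (pledges 50, payoff 61): dropping to 0 → total 170, payoff 0. No gain.
Developer 2 (pledges 60, payoff 51): dropping to 0 → total 160, payoff 0. No gain.
Developer 3 (pledges 70, payoff 41): dropping to 0 → total 150, payoff 0. No gain.
Developer 4 (pledges 40, payoff 71): dropping to 0 → total 180, payoff 111. Profitable deviation.

No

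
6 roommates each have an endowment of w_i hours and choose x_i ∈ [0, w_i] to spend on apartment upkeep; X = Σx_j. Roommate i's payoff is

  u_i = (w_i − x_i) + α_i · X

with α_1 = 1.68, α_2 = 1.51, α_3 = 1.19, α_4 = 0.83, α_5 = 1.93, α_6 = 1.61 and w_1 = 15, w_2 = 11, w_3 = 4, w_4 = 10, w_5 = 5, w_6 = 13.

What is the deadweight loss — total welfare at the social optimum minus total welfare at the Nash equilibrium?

∂u_i/∂x_i = α_i − 1, so roommate i contributes w_i if α_i > 1, else 0.
α_i > 1 for i ∈ {1, 2, 3, 5, 6}; NE contributions (15, 11, 4, 0, 5, 13), X = 48.
W^NE = Σw_i − X^NE + (Σα_i)·X^NE = 58 + 7.75·48 = 430.
Planner: ∂(Σu_j)/∂x_i = Σα_j − 1 = 7.75 > 0, so everyone contributes w_i; X^SO = 58, W^SO = 58 + 7.75·58 = 507.5.
Deadweight loss = 77.5.

77.5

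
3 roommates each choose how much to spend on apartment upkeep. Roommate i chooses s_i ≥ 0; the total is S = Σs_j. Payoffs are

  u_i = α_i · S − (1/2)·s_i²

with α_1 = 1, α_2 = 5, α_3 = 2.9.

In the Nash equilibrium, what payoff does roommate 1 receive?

8.4

Roommate i's FOC: ∂u_i/∂s_i = α_i − s_i = 0, so s_i* = α_i.
NE contributions = (1, 5, 2.9); S = 8.9.
u_1 = α_1·S − ½·(s_1)² = 1·8.9 − ½·1² = 8.4.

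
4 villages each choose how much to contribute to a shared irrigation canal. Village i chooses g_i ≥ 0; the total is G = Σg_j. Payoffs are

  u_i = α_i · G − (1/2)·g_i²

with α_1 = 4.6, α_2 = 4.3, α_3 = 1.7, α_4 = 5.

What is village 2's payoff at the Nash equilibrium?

57.835

Village i's FOC: ∂u_i/∂g_i = α_i − g_i = 0, so g_i* = α_i.
NE contributions = (4.6, 4.3, 1.7, 5); G = 15.6.
u_2 = α_2·G − ½·(g_2)² = 4.3·15.6 − ½·4.3² = 57.835.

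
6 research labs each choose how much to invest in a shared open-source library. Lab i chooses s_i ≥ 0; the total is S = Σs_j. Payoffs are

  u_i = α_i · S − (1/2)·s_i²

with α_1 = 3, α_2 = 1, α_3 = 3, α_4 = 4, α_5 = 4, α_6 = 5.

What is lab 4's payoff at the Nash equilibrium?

72

Lab i's FOC: ∂u_i/∂s_i = α_i − s_i = 0, so s_i* = α_i.
NE contributions = (3, 1, 3, 4, 4, 5); S = 20.
u_4 = α_4·S − ½·(s_4)² = 4·20 − ½·4² = 72.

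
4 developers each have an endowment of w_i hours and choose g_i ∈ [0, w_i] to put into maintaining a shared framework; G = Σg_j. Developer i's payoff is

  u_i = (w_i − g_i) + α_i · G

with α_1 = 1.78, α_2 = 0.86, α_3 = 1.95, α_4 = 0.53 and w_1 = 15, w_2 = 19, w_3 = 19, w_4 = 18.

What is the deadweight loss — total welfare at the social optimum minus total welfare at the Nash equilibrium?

152.44

∂u_i/∂g_i = α_i − 1, so developer i contributes w_i if α_i > 1, else 0.
α_i > 1 for i ∈ {1, 3}; NE contributions (15, 0, 19, 0), G = 34.
W^NE = Σw_i − G^NE + (Σα_i)·G^NE = 71 + 4.12·34 = 211.08.
Planner: ∂(Σu_j)/∂g_i = Σα_j − 1 = 4.12 > 0, so everyone contributes w_i; G^SO = 71, W^SO = 71 + 4.12·71 = 363.52.
Deadweight loss = 152.44.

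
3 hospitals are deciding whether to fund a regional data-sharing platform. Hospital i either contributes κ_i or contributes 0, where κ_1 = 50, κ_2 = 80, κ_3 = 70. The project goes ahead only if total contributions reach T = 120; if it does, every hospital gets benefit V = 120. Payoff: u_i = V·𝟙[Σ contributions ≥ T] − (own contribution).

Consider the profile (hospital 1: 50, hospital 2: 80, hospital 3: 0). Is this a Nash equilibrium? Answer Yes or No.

Total = 130 ≥ 120: provided.
Hospital 1 (pledges 50, payoff 70): dropping to 0 → total 80, payoff 0. No gain.
Hospital 2 (pledges 80, payoff 40): dropping to 0 → total 50, payoff 0. No gain.
Hospital 3 (pledges 0, payoff 120): pledging 70 → total 200, payoff 50. No gain.

Yes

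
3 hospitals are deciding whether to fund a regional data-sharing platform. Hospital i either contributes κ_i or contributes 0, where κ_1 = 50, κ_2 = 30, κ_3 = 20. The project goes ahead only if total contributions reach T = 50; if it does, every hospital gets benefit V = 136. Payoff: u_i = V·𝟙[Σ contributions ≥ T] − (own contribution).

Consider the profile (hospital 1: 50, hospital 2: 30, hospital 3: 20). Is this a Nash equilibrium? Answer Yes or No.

Total = 100 ≥ 50: provided.
Hospital 1 (pledges 50, payoff 86): dropping to 0 → total 50, payoff 136. Profitable deviation.

No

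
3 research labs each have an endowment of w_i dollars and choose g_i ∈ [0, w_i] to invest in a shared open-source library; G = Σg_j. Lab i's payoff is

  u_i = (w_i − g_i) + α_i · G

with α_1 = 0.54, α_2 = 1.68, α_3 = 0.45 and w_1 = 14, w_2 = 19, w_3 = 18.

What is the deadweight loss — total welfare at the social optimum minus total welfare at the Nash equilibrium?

∂u_i/∂g_i = α_i − 1, so lab i contributes w_i if α_i > 1, else 0.
α_i > 1 for i ∈ {2}; NE contributions (0, 19, 0), G = 19.
W^NE = Σw_i − G^NE + (Σα_i)·G^NE = 51 + 1.67·19 = 82.73.
Planner: ∂(Σu_j)/∂g_i = Σα_j − 1 = 1.67 > 0, so everyone contributes w_i; G^SO = 51, W^SO = 51 + 1.67·51 = 136.17.
Deadweight loss = 53.44.

53.44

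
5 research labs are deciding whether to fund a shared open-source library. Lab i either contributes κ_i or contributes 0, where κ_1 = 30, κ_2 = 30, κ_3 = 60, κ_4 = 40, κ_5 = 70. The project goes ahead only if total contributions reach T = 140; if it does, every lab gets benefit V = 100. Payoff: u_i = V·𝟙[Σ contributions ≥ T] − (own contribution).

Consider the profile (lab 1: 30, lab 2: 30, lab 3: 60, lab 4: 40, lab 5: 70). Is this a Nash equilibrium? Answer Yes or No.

No

Total = 230 ≥ 140: provided.
Lab 1 (pledges 30, payoff 70): dropping to 0 → total 200, payoff 100. Profitable deviation.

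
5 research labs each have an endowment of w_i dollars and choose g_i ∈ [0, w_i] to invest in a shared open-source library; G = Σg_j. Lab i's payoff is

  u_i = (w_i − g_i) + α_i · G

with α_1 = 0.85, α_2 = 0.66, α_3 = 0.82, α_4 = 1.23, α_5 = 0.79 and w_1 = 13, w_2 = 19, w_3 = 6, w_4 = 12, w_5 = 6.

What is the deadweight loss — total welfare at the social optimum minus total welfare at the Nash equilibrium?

∂u_i/∂g_i = α_i − 1, so lab i contributes w_i if α_i > 1, else 0.
α_i > 1 for i ∈ {4}; NE contributions (0, 0, 0, 12, 0), G = 12.
W^NE = Σw_i − G^NE + (Σα_i)·G^NE = 56 + 3.35·12 = 96.2.
Planner: ∂(Σu_j)/∂g_i = Σα_j − 1 = 3.35 > 0, so everyone contributes w_i; G^SO = 56, W^SO = 56 + 3.35·56 = 243.6.
Deadweight loss = 147.4.

147.4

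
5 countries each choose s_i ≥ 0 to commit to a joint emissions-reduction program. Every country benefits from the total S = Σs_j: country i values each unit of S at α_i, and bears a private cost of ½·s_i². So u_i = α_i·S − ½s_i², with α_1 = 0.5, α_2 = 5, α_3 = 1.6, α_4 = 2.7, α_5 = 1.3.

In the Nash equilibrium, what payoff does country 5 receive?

13.585

Country i's FOC: ∂u_i/∂s_i = α_i − s_i = 0, so s_i* = α_i.
NE contributions = (0.5, 5, 1.6, 2.7, 1.3); S = 11.1.
u_5 = α_5·S − ½·(s_5)² = 1.3·11.1 − ½·1.3² = 13.585.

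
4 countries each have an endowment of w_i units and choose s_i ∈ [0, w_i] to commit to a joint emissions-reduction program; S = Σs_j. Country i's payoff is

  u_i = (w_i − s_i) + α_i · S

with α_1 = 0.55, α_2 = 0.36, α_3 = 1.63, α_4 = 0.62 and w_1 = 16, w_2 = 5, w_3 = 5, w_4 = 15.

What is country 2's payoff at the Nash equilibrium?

6.8

∂u_i/∂s_i = α_i − 1, so country i contributes w_i if α_i > 1, else 0.
α_i > 1 for i ∈ {3}; NE contributions (0, 0, 5, 0), S = 5.
u_2 = (5 − 0) + 0.36·5 = 6.8.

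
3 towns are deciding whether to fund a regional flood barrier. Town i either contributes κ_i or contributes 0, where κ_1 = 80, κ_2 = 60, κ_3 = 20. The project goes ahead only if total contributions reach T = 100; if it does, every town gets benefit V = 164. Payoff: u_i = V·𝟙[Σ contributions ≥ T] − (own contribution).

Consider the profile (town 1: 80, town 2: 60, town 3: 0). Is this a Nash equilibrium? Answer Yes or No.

Yes

Total = 140 ≥ 100: provided.
Town 1 (pledges 80, payoff 84): dropping to 0 → total 60, payoff 0. No gain.
Town 2 (pledges 60, payoff 104): dropping to 0 → total 80, payoff 0. No gain.
Town 3 (pledges 0, payoff 164): pledging 20 → total 160, payoff 144. No gain.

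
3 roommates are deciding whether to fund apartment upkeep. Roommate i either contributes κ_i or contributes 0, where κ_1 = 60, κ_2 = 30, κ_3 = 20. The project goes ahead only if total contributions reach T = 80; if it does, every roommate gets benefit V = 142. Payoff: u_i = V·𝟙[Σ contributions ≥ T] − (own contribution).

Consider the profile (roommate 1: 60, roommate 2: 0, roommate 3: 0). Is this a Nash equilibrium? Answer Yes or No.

No

Total = 60 < 80: not provided.
Roommate 1 (pledges 60, payoff -60): dropping to 0 → total 0, payoff 0. Profitable deviation.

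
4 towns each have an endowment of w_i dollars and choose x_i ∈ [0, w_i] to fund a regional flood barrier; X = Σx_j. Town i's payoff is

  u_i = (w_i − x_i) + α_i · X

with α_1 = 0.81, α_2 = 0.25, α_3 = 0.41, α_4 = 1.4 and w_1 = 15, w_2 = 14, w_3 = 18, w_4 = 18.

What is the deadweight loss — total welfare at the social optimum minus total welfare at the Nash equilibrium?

87.89

∂u_i/∂x_i = α_i − 1, so town i contributes w_i if α_i > 1, else 0.
α_i > 1 for i ∈ {4}; NE contributions (0, 0, 0, 18), X = 18.
W^NE = Σw_i − X^NE + (Σα_i)·X^NE = 65 + 1.87·18 = 98.66.
Planner: ∂(Σu_j)/∂x_i = Σα_j − 1 = 1.87 > 0, so everyone contributes w_i; X^SO = 65, W^SO = 65 + 1.87·65 = 186.55.
Deadweight loss = 87.89.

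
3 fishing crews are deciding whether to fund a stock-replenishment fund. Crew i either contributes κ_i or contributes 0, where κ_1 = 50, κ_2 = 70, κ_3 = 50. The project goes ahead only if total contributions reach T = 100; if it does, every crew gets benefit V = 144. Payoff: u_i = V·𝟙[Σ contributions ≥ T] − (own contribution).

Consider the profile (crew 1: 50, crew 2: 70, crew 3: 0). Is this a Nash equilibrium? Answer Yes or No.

Yes

Total = 120 ≥ 100: provided.
Crew 1 (pledges 50, payoff 94): dropping to 0 → total 70, payoff 0. No gain.
Crew 2 (pledges 70, payoff 74): dropping to 0 → total 50, payoff 0. No gain.
Crew 3 (pledges 0, payoff 144): pledging 50 → total 170, payoff 94. No gain.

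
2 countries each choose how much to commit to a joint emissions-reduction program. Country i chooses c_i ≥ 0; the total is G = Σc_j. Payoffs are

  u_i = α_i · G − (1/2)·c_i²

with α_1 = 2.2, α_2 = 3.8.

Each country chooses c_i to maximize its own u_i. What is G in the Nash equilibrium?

6

Country i's FOC: ∂u_i/∂c_i = α_i − c_i = 0, so c_i* = α_i.
NE contributions = (2.2, 3.8); G = 6.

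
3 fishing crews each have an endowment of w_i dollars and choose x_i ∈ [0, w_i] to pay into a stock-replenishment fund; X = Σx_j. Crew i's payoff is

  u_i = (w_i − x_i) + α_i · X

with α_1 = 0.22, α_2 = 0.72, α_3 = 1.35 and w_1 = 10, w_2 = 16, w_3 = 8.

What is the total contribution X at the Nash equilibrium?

∂u_i/∂x_i = α_i − 1, so crew i contributes w_i if α_i > 1, else 0.
α_i > 1 for i ∈ {3}; NE contributions (0, 0, 8), X = 8.

8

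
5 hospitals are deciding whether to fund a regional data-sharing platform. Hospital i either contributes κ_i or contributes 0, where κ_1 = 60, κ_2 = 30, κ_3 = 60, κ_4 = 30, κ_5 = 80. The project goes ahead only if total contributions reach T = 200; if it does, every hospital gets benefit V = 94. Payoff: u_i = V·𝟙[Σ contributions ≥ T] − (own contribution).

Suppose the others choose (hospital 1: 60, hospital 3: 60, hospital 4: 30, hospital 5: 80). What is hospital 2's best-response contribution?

0

Others' total = 230 ≥ 200; contributing adds cost 30 for no extra benefit.
Best response: 0.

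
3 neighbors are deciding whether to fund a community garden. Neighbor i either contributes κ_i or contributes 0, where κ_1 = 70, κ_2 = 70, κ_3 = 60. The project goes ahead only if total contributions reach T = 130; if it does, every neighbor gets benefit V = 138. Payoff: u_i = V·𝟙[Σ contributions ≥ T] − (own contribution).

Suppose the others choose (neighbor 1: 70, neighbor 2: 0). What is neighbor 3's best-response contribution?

Others' total = 70. Contributing 60 brings total to 130 ≥ 130: gain V − κ_3 = 78.
Best response: 60.

60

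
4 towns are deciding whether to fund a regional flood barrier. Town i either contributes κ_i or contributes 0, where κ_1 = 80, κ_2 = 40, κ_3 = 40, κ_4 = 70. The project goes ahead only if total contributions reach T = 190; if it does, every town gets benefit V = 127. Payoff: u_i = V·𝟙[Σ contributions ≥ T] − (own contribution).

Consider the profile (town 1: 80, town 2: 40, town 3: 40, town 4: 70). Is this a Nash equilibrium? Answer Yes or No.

No

Total = 230 ≥ 190: provided.
Town 1 (pledges 80, payoff 47): dropping to 0 → total 150, payoff 0. No gain.
Town 2 (pledges 40, payoff 87): dropping to 0 → total 190, payoff 127. Profitable deviation.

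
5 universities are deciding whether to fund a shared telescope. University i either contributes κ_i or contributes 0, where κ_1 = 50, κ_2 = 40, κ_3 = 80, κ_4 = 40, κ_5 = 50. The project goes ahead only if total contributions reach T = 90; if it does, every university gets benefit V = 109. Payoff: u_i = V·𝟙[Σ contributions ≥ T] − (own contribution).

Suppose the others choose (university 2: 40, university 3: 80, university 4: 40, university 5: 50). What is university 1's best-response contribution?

0

Others' total = 210 ≥ 90; contributing adds cost 50 for no extra benefit.
Best response: 0.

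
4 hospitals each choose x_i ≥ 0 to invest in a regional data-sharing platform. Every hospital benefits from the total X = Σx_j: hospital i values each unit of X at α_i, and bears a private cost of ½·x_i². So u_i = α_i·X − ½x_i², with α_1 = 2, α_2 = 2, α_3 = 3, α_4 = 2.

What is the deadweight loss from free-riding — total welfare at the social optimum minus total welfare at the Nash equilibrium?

91.5

Hospital i's FOC: ∂u_i/∂x_i = α_i − x_i = 0, so x_i* = α_i.
NE contributions = (2, 2, 3, 2); X = 9.
W^NE = (Σα)·X − ½Σα_i² = 9² − ½·21 = 70.5.
Planner sets x_i = Σα_j = 9 for every i, so X^SO = 4·9 = 36.
W^SO = (Σα)·X^SO − ½·4·(Σα)² = (4/2)·9² = 162.
Deadweight loss = W^SO − W^NE = 91.5.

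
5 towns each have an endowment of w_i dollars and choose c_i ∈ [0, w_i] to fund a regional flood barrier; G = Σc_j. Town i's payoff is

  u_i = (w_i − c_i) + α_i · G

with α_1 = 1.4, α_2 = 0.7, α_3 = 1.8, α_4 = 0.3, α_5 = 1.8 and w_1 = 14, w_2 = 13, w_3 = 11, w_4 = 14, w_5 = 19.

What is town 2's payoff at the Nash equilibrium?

∂u_i/∂c_i = α_i − 1, so town i contributes w_i if α_i > 1, else 0.
α_i > 1 for i ∈ {1, 3, 5}; NE contributions (14, 0, 11, 0, 19), G = 44.
u_2 = (13 − 0) + 0.7·44 = 43.8.

43.8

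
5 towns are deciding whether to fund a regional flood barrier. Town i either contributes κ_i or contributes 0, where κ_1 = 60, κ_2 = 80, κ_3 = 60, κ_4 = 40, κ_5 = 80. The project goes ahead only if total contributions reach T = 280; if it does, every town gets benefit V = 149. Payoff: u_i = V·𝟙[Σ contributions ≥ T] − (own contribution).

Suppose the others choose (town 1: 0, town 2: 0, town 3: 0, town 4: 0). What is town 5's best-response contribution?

Others' total = 0. Even contributing 80 gives 80 < 280: no benefit either way.
Best response: 0.

0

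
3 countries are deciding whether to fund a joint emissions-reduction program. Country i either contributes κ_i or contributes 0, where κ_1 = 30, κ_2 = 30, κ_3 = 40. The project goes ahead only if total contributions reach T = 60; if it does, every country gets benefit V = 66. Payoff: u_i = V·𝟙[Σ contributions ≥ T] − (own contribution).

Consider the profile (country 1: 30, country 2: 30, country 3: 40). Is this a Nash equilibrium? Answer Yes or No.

No

Total = 100 ≥ 60: provided.
Country 1 (pledges 30, payoff 36): dropping to 0 → total 70, payoff 66. Profitable deviation.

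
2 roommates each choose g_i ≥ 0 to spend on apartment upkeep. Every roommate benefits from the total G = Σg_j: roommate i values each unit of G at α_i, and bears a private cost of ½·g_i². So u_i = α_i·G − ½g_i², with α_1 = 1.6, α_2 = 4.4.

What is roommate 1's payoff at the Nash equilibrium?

Roommate i's FOC: ∂u_i/∂g_i = α_i − g_i = 0, so g_i* = α_i.
NE contributions = (1.6, 4.4); G = 6.
u_1 = α_1·G − ½·(g_1)² = 1.6·6 − ½·1.6² = 8.32.

8.32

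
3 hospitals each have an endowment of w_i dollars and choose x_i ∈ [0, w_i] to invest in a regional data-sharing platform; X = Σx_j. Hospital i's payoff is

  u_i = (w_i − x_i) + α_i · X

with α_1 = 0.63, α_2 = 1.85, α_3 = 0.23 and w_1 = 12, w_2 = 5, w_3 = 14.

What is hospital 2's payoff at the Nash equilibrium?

∂u_i/∂x_i = α_i − 1, so hospital i contributes w_i if α_i > 1, else 0.
α_i > 1 for i ∈ {2}; NE contributions (0, 5, 0), X = 5.
u_2 = (5 − 5) + 1.85·5 = 9.25.

9.25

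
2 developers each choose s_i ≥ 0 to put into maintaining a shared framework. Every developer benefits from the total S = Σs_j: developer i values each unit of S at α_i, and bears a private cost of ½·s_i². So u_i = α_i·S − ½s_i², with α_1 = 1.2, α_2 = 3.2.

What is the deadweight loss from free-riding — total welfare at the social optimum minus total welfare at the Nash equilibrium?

5.84

Developer i's FOC: ∂u_i/∂s_i = α_i − s_i = 0, so s_i* = α_i.
NE contributions = (1.2, 3.2); S = 4.4.
W^NE = (Σα)·S − ½Σα_i² = 4.4² − ½·11.68 = 13.52.
Planner sets s_i = Σα_j = 4.4 for every i, so S^SO = 2·4.4 = 8.8.
W^SO = (Σα)·S^SO − ½·2·(Σα)² = (2/2)·4.4² = 19.36.
Deadweight loss = W^SO − W^NE = 5.84.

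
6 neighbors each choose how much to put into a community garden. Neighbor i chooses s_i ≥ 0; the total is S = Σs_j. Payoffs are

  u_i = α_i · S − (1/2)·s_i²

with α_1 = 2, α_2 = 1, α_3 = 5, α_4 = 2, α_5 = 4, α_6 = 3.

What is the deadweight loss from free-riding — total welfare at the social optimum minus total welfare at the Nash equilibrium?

Neighbor i's FOC: ∂u_i/∂s_i = α_i − s_i = 0, so s_i* = α_i.
NE contributions = (2, 1, 5, 2, 4, 3); S = 17.
W^NE = (Σα)·S − ½Σα_i² = 17² − ½·59 = 259.5.
Planner sets s_i = Σα_j = 17 for every i, so S^SO = 6·17 = 102.
W^SO = (Σα)·S^SO − ½·6·(Σα)² = (6/2)·17² = 867.
Deadweight loss = W^SO − W^NE = 607.5.

607.5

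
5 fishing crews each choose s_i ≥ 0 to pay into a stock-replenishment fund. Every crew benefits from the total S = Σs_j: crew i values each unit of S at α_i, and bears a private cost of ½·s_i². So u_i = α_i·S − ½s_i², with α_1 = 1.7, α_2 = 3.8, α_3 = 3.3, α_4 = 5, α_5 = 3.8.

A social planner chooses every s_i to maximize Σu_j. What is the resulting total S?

88

Planner FOC: ∂(Σu_j)/∂s_i = (Σα_j) − s_i = 0, so s_i^SO = Σα_j = 17.6 for every i; S^SO = 88.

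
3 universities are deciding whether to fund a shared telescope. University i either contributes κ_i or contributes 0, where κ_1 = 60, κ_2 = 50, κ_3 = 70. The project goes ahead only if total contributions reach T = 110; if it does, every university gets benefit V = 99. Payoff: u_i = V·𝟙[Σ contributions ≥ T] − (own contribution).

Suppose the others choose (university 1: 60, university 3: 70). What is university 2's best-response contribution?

Others' total = 130 ≥ 110; contributing adds cost 50 for no extra benefit.
Best response: 0.

0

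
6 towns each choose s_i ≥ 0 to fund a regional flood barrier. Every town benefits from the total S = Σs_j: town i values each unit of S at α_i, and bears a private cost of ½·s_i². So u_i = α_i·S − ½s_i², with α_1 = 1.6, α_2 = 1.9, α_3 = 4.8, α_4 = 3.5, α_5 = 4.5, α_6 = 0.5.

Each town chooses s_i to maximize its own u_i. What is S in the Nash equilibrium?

Town i's FOC: ∂u_i/∂s_i = α_i − s_i = 0, so s_i* = α_i.
NE contributions = (1.6, 1.9, 4.8, 3.5, 4.5, 0.5); S = 16.8.

16.8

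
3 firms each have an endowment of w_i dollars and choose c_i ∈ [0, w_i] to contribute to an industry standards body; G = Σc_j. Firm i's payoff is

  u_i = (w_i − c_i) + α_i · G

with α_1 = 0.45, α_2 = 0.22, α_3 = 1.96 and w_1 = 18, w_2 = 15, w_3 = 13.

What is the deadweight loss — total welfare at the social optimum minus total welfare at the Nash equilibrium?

53.79

∂u_i/∂c_i = α_i − 1, so firm i contributes w_i if α_i > 1, else 0.
α_i > 1 for i ∈ {3}; NE contributions (0, 0, 13), G = 13.
W^NE = Σw_i − G^NE + (Σα_i)·G^NE = 46 + 1.63·13 = 67.19.
Planner: ∂(Σu_j)/∂c_i = Σα_j − 1 = 1.63 > 0, so everyone contributes w_i; G^SO = 46, W^SO = 46 + 1.63·46 = 120.98.
Deadweight loss = 53.79.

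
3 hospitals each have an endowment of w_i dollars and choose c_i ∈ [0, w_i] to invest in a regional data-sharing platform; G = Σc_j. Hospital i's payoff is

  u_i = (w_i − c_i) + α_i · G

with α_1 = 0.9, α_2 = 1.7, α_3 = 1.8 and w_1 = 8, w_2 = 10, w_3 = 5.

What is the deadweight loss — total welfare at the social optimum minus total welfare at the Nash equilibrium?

27.2

∂u_i/∂c_i = α_i − 1, so hospital i contributes w_i if α_i > 1, else 0.
α_i > 1 for i ∈ {2, 3}; NE contributions (0, 10, 5), G = 15.
W^NE = Σw_i − G^NE + (Σα_i)·G^NE = 23 + 3.4·15 = 74.
Planner: ∂(Σu_j)/∂c_i = Σα_j − 1 = 3.4 > 0, so everyone contributes w_i; G^SO = 23, W^SO = 23 + 3.4·23 = 101.2.
Deadweight loss = 27.2.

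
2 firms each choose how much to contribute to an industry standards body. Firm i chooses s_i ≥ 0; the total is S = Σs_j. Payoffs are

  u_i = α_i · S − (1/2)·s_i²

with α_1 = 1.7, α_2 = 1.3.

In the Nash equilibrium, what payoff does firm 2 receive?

3.055

Firm i's FOC: ∂u_i/∂s_i = α_i − s_i = 0, so s_i* = α_i.
NE contributions = (1.7, 1.3); S = 3.
u_2 = α_2·S − ½·(s_2)² = 1.3·3 − ½·1.3² = 3.055.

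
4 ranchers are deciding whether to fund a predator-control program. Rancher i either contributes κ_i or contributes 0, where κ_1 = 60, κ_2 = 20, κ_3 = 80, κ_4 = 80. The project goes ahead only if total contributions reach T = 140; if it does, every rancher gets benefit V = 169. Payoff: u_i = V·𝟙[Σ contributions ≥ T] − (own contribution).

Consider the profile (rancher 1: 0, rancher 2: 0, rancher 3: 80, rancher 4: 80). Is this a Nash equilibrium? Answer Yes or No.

Yes

Total = 160 ≥ 140: provided.
Rancher 1 (pledges 0, payoff 169): pledging 60 → total 220, payoff 109. No gain.
Rancher 2 (pledges 0, payoff 169): pledging 20 → total 180, payoff 149. No gain.
Rancher 3 (pledges 80, payoff 89): dropping to 0 → total 80, payoff 0. No gain.
Rancher 4 (pledges 80, payoff 89): dropping to 0 → total 80, payoff 0. No gain.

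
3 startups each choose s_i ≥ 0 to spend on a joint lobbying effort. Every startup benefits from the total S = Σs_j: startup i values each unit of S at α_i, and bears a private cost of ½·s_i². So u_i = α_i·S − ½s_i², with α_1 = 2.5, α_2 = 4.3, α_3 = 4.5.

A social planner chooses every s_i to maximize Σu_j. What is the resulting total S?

Planner FOC: ∂(Σu_j)/∂s_i = (Σα_j) − s_i = 0, so s_i^SO = Σα_j = 11.3 for every i; S^SO = 33.9.

33.9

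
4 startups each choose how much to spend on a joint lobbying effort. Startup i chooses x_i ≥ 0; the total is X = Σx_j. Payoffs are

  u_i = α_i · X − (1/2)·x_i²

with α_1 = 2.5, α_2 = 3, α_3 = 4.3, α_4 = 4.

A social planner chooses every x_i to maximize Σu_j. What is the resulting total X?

55.2

Planner FOC: ∂(Σu_j)/∂x_i = (Σα_j) − x_i = 0, so x_i^SO = Σα_j = 13.8 for every i; X^SO = 55.2.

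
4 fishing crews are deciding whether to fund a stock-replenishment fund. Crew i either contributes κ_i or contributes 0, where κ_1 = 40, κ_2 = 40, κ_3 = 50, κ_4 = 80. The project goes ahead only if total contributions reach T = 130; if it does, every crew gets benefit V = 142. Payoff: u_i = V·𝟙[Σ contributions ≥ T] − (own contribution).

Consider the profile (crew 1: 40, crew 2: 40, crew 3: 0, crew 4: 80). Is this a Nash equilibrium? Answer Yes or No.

Total = 160 ≥ 130: provided.
Crew 1 (pledges 40, payoff 102): dropping to 0 → total 120, payoff 0. No gain.
Crew 2 (pledges 40, payoff 102): dropping to 0 → total 120, payoff 0. No gain.
Crew 3 (pledges 0, payoff 142): pledging 50 → total 210, payoff 92. No gain.
Crew 4 (pledges 80, payoff 62): dropping to 0 → total 80, payoff 0. No gain.

Yes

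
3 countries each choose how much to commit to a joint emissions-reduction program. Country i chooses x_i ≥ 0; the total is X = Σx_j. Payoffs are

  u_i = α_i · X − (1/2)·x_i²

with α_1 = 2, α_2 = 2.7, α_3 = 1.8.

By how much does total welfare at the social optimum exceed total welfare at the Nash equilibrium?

28.39

Country i's FOC: ∂u_i/∂x_i = α_i − x_i = 0, so x_i* = α_i.
NE contributions = (2, 2.7, 1.8); X = 6.5.
W^NE = (Σα)·X − ½Σα_i² = 6.5² − ½·14.53 = 34.985.
Planner sets x_i = Σα_j = 6.5 for every i, so X^SO = 3·6.5 = 19.5.
W^SO = (Σα)·X^SO − ½·3·(Σα)² = (3/2)·6.5² = 63.375.
Deadweight loss = W^SO − W^NE = 28.39.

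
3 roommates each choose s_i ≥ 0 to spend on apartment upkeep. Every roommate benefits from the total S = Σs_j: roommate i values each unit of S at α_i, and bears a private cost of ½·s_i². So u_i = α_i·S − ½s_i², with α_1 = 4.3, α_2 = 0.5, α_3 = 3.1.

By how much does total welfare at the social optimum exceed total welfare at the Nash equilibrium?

Roommate i's FOC: ∂u_i/∂s_i = α_i − s_i = 0, so s_i* = α_i.
NE contributions = (4.3, 0.5, 3.1); S = 7.9.
W^NE = (Σα)·S − ½Σα_i² = 7.9² − ½·28.35 = 48.235.
Planner sets s_i = Σα_j = 7.9 for every i, so S^SO = 3·7.9 = 23.7.
W^SO = (Σα)·S^SO − ½·3·(Σα)² = (3/2)·7.9² = 93.615.
Deadweight loss = W^SO − W^NE = 45.38.

45.38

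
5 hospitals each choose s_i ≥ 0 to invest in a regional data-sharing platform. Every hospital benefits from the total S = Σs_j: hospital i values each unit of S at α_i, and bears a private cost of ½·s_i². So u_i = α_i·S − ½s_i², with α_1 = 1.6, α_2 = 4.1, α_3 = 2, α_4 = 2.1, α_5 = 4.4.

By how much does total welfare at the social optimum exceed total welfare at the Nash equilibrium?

Hospital i's FOC: ∂u_i/∂s_i = α_i − s_i = 0, so s_i* = α_i.
NE contributions = (1.6, 4.1, 2, 2.1, 4.4); S = 14.2.
W^NE = (Σα)·S − ½Σα_i² = 14.2² − ½·47.14 = 178.07.
Planner sets s_i = Σα_j = 14.2 for every i, so S^SO = 5·14.2 = 71.
W^SO = (Σα)·S^SO − ½·5·(Σα)² = (5/2)·14.2² = 504.1.
Deadweight loss = W^SO − W^NE = 326.03.

326.03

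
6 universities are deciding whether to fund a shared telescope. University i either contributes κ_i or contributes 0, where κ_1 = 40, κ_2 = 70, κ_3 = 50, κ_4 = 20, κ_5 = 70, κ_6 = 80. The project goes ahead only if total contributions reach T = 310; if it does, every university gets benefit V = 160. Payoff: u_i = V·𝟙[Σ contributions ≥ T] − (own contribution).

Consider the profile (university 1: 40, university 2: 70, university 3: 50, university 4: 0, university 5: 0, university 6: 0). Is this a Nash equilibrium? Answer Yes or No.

No

Total = 160 < 310: not provided.
University 1 (pledges 40, payoff -40): dropping to 0 → total 120, payoff 0. Profitable deviation.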